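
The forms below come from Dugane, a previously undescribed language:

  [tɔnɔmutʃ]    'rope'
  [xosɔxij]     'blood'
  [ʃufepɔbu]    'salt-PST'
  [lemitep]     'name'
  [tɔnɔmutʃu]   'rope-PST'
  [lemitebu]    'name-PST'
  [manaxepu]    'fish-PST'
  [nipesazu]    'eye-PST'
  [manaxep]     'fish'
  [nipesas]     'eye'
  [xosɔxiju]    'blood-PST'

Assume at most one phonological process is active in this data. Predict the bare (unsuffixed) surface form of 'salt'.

[ʃufepɔp]

The stem for 'name' ends in [b] in [lemitebu] but [p] in [lemitep].
Compare 'fish', with invariant [p] in [manaxepu] and [manaxep]: an analysis with underlying /p/ and a rule producing [b] before the PST suffix would wrongly predict alternation here too.
So /b/ is underlying, and a rule of word-final obstruent devoicing — voiced obstruents become voiceless word-finally — gives [p].
The one attested form of 'salt', [ʃufepɔbu], shows underlying /ʃufepɔb/. Applying the same rule word-finally gives [ʃufepɔp].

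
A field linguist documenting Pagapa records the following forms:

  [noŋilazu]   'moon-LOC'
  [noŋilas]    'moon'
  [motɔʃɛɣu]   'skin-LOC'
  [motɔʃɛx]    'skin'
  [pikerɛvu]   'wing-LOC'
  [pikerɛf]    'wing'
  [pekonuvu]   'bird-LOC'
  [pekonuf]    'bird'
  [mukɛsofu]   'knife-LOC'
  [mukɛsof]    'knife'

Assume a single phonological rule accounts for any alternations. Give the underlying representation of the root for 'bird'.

'bird' shows [v] ~ [f] at the end of the stem ([pekonuvu] vs [pekonuf]).
Compare 'knife', with invariant [f] in [mukɛsofu] and [mukɛsof]: an analysis with underlying /f/ and a rule producing [v] before the LOC suffix would wrongly predict alternation here too.
Therefore /v/ is basic and [f] is derived by word-final obstruent devoicing (voiced obstruents become voiceless word-finally).

/pekonuv/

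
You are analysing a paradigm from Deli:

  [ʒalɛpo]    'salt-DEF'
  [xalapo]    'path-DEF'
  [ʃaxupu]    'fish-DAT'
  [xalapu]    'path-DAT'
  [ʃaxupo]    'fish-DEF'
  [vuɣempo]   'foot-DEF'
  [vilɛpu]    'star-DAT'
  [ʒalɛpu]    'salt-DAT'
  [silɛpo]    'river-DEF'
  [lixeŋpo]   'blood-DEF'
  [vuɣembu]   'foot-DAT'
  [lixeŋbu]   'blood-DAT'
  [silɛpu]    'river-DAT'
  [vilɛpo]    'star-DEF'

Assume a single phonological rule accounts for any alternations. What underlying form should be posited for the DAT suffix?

The DAT morpheme has two allomorphs, [-bu] and [-pu].
By contrast the DEF suffix keeps its initial [p] throughout — that segment must be underlying.
The DAT suffix is therefore /-bu/ underlyingly, with post-vocalic devoicing: voiced stops become voiceless after a vowel.

/-bu/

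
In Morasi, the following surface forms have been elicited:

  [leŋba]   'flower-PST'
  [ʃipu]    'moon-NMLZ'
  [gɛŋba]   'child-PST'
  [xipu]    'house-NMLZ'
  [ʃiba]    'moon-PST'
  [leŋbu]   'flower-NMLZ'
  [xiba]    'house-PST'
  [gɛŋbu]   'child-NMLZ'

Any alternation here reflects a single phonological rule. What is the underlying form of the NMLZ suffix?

/-pu/

The NMLZ suffix surfaces as [-bu] and [-pu], depending on the final segment of the stem.
The PST suffix, which begins with [b], is invariant after every stem; so [b] is not altered by any rule here.
The NMLZ suffix is therefore /-pu/ underlyingly, with post-nasal voicing: voiceless stops become voiced after a nasal.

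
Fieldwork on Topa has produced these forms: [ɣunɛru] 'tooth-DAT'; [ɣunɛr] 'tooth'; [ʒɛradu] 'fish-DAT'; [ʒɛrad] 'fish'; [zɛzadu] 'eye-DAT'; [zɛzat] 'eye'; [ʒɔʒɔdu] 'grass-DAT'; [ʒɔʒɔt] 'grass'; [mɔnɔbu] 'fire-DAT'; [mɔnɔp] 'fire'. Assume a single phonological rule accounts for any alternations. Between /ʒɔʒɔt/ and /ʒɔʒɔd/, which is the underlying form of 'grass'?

/ʒɔʒɔt/

'grass' shows [d] ~ [t] at the end of the stem ([ʒɔʒɔdu] vs [ʒɔʒɔt]).
If /d/ were underlying and a rule turned it into [t] in isolation, 'fish' would also alternate; but it has [d] in both [ʒɛradu] and [ʒɛrad].
So /t/ is underlying, and a rule of intervocalic voicing — voiceless stops become voiced between vowels — gives [d].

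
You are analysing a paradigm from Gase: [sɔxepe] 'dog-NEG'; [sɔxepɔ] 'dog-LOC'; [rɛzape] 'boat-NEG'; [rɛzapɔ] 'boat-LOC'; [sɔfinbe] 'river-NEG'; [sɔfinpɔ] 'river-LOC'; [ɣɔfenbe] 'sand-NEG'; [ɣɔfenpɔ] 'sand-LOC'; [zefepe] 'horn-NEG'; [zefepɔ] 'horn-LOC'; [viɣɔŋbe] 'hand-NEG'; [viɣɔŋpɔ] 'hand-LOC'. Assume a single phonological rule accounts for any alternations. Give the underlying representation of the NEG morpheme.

/-be/

The NEG suffix surfaces as [-be] and [-pe], depending on the final segment of the stem.
By contrast the LOC suffix keeps its initial [p] throughout — that segment must be underlying.
The NEG suffix is therefore /-be/ underlyingly, with post-vocalic devoicing: voiced stops become voiceless after a vowel.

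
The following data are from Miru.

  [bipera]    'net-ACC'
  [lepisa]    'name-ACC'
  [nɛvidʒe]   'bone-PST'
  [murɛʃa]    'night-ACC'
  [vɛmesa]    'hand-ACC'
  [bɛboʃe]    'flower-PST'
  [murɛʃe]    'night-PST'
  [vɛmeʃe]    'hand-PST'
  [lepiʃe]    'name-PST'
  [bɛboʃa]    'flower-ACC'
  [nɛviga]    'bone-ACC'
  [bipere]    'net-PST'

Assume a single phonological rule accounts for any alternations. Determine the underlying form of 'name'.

'name' shows [ʃ] ~ [s] at the end of the stem ([lepiʃe] vs [lepisa]).
Compare 'night', with invariant [ʃ] in [murɛʃe] and [murɛʃa]: an analysis with underlying /ʃ/ and a rule producing [s] before the ACC suffix would wrongly predict alternation here too.
So /s/ is underlying, and a rule of palatalization before a front vowel — /g/ and /s/ become palato-alveolar [dʒ] and [ʃ] before a front vowel — gives [ʃ].

/lepis/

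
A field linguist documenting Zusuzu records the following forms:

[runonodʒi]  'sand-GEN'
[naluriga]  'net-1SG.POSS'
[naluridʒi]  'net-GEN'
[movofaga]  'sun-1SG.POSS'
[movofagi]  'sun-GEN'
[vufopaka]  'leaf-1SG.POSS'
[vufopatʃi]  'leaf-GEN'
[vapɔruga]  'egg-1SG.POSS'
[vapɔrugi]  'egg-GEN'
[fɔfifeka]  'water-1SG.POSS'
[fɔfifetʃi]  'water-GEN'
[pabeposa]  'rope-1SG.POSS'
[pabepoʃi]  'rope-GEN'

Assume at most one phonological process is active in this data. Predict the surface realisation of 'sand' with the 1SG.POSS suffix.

The stem for 'net' ends in [g] in [naluriga] but [dʒ] in [naluridʒi].
If /g/ were underlying and a rule turned it into [dʒ] before the GEN suffix, 'egg' would also alternate; but it has [g] in both [vapɔruga] and [vapɔrugi].
Therefore /dʒ/ is basic and [g] is derived by depalatalization (palato-alveolar /tʃ/, /dʒ/ and /ʃ/ become [k], [g] and [s] when no front vowel follows).
The one attested form of 'sand', [runonodʒi], shows underlying /runonodʒ/. Applying the same rule when no front vowel follows gives [runonoga].

[runonoga]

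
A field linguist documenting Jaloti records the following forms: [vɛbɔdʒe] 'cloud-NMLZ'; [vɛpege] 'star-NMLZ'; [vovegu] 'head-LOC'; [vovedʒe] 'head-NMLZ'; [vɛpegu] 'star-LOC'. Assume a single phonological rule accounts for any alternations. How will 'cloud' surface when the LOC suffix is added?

[vɛbɔgu]

In [vovedʒe] and [vovegu] the final segment of 'head' alternates: [dʒ] ~ [g].
The stem 'star' ([vɛpege], [vɛpegu]) shows [g] unchanged in both environments, so [g] cannot be basic with [dʒ] derived before the NMLZ suffix.
Therefore /dʒ/ is basic and [g] is derived by depalatalization (palato-alveolar /dʒ/ becomes [g] when no front vowel follows).
The one attested form of 'cloud', [vɛbɔdʒe], shows underlying /vɛbɔdʒ/. Applying the same rule when no front vowel follows gives [vɛbɔgu].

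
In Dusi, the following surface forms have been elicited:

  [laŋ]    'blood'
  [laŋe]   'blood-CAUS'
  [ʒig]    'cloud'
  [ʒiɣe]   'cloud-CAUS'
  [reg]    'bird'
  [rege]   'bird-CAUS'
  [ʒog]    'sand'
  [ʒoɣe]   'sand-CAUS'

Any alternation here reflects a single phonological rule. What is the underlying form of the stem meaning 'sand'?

In [ʒog] and [ʒoɣe] the final segment of 'sand' alternates: [g] ~ [ɣ].
Compare 'bird', with invariant [g] in [reg] and [rege]: an analysis with underlying /g/ and a rule producing [ɣ] before the CAUS suffix would wrongly predict alternation here too.
The underlying segment must be /ɣ/; voiced fricatives become stops word-finally, yielding [g] there.

/ʒoɣ/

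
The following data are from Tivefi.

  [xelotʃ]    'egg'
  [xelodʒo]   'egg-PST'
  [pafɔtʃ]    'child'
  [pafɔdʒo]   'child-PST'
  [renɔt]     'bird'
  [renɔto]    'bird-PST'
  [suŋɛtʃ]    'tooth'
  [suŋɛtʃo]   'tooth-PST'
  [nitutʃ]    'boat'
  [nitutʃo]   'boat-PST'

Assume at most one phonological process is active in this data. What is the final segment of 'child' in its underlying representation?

The root 'child' surfaces as [pafɔtʃ] and [pafɔdʒo], with a stem-final [tʃ] ~ [dʒ] alternation.
Compare 'tooth', with invariant [tʃ] in [suŋɛtʃ] and [suŋɛtʃo]: an analysis with underlying /tʃ/ and a rule producing [dʒ] before the PST suffix would wrongly predict alternation here too.
The alternation reflects word-final obstruent devoicing: voiced obstruents become voiceless word-finally. /dʒ/ is underlying.

/dʒ/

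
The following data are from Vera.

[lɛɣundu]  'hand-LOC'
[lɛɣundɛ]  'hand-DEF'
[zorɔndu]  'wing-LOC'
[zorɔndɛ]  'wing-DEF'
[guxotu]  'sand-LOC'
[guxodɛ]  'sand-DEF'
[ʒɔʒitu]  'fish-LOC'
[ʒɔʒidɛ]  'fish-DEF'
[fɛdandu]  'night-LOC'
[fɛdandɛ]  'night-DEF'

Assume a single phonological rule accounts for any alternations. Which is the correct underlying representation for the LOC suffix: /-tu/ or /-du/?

The LOC suffix surfaces as [-du] and [-tu], depending on the final segment of the stem.
The DEF suffix, which begins with [d], is invariant after every stem; so [d] is not altered by any rule here.
So the underlying form is /-tu/, and voiceless stops become voiced after a nasal.

/-tu/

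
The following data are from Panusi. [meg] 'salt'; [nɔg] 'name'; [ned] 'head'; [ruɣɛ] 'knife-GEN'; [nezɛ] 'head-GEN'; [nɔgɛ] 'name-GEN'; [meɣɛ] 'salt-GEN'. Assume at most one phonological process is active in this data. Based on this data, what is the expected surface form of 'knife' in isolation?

In [meɣɛ] and [meg] the final segment of 'salt' alternates: [ɣ] ~ [g].
But 'name' keeps [g] in both environments ([nɔgɛ], [nɔg]), so there is no rule changing /g/ to [ɣ] before the GEN suffix.
So /ɣ/ is underlying, and a rule of word-final hardening — voiced fricatives become stops word-finally — gives [g].
From [ruɣɛ] the stem 'knife' is /ruɣ/; word-finally this yields [rug].

[rug]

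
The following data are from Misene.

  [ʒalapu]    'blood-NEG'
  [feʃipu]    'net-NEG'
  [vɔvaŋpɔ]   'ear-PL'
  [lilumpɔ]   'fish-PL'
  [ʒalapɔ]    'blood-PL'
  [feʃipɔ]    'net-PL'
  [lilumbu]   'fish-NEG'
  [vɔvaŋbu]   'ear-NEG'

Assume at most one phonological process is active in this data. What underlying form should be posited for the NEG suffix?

/-bu/

The NEG suffix surfaces as [-bu] and [-pu], depending on the final segment of the stem.
The PL suffix, which begins with [p], is invariant after every stem; so [p] is not altered by any rule here.
So the underlying form is /-bu/, and voiced stops become voiceless after a vowel.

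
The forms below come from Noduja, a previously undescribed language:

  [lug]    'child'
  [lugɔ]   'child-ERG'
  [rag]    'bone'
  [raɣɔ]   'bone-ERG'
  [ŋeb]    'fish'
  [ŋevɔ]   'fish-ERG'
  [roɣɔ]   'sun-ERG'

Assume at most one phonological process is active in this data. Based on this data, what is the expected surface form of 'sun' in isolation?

[rog]

In [rag] and [raɣɔ] the final segment of 'bone' alternates: [g] ~ [ɣ].
If /g/ were underlying and a rule turned it into [ɣ] before the ERG suffix, 'child' would also alternate; but it has [g] in both [lug] and [lugɔ].
The underlying segment must be /ɣ/; voiced fricatives become stops word-finally, yielding [g] there.
From [roɣɔ] the stem 'sun' is /roɣ/; word-finally this yields [rog].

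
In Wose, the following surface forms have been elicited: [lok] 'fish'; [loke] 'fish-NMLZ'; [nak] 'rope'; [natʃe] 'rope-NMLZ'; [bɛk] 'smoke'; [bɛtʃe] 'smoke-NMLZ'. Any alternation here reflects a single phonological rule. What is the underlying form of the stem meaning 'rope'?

'rope' shows [k] ~ [tʃ] at the end of the stem ([nak] vs [natʃe]).
If /k/ were underlying and a rule turned it into [tʃ] before the NMLZ suffix, 'fish' would also alternate; but it has [k] in both [lok] and [loke].
So /tʃ/ is underlying, and a rule of depalatalization — palato-alveolar /tʃ/ becomes [k] when no front vowel follows — gives [k].

/natʃ/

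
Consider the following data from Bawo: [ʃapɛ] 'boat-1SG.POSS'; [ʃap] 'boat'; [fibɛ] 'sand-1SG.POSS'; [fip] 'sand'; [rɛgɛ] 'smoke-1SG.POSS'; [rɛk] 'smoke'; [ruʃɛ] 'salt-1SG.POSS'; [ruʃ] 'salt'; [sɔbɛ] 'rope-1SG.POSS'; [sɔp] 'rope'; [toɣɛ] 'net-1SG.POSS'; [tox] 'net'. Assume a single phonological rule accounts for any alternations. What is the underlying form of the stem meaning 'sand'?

The root 'sand' surfaces as [fibɛ] and [fip], with a stem-final [b] ~ [p] alternation.
But 'boat' keeps [p] in both environments ([ʃapɛ], [ʃap]), so there is no rule changing /p/ to [b] before the 1SG.POSS suffix.
The underlying segment must be /b/; voiced obstruents become voiceless word-finally, yielding [p] there.
The underlying form of 'sand' is therefore /fib/.

/fib/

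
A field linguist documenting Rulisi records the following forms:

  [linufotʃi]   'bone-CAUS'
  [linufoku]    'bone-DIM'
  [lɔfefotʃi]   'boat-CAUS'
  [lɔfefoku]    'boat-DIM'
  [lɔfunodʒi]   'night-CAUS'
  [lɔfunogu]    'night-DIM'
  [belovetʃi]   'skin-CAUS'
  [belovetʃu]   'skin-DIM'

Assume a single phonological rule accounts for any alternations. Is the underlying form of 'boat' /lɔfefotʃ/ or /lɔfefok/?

/lɔfefok/

'boat' shows [tʃ] ~ [k] at the end of the stem ([lɔfefotʃi] vs [lɔfefoku]).
But 'skin' keeps [tʃ] in both environments ([belovetʃi], [belovetʃu]), so there is no rule changing /tʃ/ to [k] before the DIM suffix.
So /k/ is underlying, and a rule of palatalization before a front vowel — /k/ and /g/ become palato-alveolar [tʃ] and [dʒ] before a front vowel — gives [tʃ].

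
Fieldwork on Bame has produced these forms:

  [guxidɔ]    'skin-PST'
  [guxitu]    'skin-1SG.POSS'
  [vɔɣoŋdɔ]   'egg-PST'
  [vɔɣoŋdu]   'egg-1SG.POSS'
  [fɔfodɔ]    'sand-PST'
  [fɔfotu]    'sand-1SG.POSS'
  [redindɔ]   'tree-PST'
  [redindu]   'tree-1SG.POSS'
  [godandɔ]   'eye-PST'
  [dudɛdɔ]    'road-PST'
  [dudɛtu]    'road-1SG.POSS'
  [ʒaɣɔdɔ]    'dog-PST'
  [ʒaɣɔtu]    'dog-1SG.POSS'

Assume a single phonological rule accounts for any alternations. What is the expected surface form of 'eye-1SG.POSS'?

The 1SG.POSS morpheme has two allomorphs, [-du] and [-tu].
By contrast the PST suffix keeps its initial [d] throughout — that segment must be underlying.
The 1SG.POSS suffix is therefore /-tu/ underlyingly, with post-nasal voicing: voiceless stops become voiced after a nasal.
After 'eye', which ends in a nasal, the suffix surfaces as [-du], giving [godandu].

[godandu]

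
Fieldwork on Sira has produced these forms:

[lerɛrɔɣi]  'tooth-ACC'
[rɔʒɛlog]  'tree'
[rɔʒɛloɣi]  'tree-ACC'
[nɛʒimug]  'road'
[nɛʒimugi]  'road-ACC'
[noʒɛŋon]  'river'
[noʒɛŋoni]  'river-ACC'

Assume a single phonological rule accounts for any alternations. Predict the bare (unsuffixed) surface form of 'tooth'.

'tree' shows [g] ~ [ɣ] at the end of the stem ([rɔʒɛlog] vs [rɔʒɛloɣi]).
But 'road' keeps [g] in both environments ([nɛʒimug], [nɛʒimugi]), so there is no rule changing /g/ to [ɣ] before the ACC suffix.
Therefore /ɣ/ is basic and [g] is derived by word-final hardening (voiced fricatives become stops word-finally).
The one attested form of 'tooth', [lerɛrɔɣi], shows underlying /lerɛrɔɣ/. Applying the same rule word-finally gives [lerɛrɔg].

[lerɛrɔg]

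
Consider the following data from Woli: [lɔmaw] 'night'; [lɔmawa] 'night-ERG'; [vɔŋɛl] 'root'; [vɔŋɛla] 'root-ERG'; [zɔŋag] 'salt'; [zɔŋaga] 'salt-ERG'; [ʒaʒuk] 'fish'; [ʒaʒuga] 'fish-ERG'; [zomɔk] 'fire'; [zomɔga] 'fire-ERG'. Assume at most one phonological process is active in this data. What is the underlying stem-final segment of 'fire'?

In [zomɔk] and [zomɔga] the final segment of 'fire' alternates: [k] ~ [g].
The stem 'salt' ([zɔŋag], [zɔŋaga]) shows [g] unchanged in both environments, so [g] cannot be basic with [k] derived in isolation.
The alternation reflects intervocalic voicing: voiceless stops become voiced between vowels. /k/ is underlying.

/k/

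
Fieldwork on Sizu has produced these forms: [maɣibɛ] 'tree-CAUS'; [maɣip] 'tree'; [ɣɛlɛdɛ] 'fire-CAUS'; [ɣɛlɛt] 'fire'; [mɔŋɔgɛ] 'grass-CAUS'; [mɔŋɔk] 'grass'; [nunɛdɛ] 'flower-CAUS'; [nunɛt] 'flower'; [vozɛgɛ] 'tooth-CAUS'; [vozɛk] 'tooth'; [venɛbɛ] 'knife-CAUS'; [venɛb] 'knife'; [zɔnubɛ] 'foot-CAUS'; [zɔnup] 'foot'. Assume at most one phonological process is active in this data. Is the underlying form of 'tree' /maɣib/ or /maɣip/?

In [maɣibɛ] and [maɣip] the final segment of 'tree' alternates: [b] ~ [p].
The stem 'knife' ([venɛbɛ], [venɛb]) shows [b] unchanged in both environments, so [b] cannot be basic with [p] derived in isolation.
The alternation reflects intervocalic voicing: voiceless stops become voiced between vowels. /p/ is underlying.

/maɣip/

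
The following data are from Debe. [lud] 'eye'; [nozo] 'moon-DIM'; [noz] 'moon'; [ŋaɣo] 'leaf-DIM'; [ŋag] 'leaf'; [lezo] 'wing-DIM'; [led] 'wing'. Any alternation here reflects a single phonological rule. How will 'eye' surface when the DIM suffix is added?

[luzo]

'wing' shows [z] ~ [d] at the end of the stem ([lezo] vs [led]).
The stem 'moon' ([nozo], [noz]) shows [z] unchanged in both environments, so [z] cannot be basic with [d] derived in isolation.
The alternation reflects intervocalic spirantization: voiced stops become fricatives between vowels. /d/ is underlying.
The one attested form of 'eye', [lud], shows underlying /lud/. Applying the same rule between vowels gives [luzo].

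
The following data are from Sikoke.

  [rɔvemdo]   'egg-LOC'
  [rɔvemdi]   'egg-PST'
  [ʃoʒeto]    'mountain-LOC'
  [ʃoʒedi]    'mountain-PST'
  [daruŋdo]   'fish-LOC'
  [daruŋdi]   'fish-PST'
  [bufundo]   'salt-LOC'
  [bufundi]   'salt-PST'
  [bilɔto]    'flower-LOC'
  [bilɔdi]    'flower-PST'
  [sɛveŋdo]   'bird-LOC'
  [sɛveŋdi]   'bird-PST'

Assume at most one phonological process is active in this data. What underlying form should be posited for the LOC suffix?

/-to/

The LOC suffix surfaces as [-do] and [-to], depending on the final segment of the stem.
The PST suffix, which begins with [d], is invariant after every stem; so [d] is not altered by any rule here.
The LOC suffix is therefore /-to/ underlyingly, with post-nasal voicing: voiceless stops become voiced after a nasal.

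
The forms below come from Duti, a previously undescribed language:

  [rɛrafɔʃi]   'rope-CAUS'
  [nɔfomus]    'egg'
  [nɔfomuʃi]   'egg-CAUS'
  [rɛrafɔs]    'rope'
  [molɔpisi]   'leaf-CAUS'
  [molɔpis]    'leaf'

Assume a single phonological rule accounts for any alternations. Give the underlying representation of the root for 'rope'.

/rɛrafɔʃ/

'rope' shows [s] ~ [ʃ] at the end of the stem ([rɛrafɔs] vs [rɛrafɔʃi]).
Compare 'leaf', with invariant [s] in [molɔpis] and [molɔpisi]: an analysis with underlying /s/ and a rule producing [ʃ] before the CAUS suffix would wrongly predict alternation here too.
So /ʃ/ is underlying, and a rule of depalatalization — palato-alveolar /ʃ/ becomes [s] when no front vowel follows — gives [s].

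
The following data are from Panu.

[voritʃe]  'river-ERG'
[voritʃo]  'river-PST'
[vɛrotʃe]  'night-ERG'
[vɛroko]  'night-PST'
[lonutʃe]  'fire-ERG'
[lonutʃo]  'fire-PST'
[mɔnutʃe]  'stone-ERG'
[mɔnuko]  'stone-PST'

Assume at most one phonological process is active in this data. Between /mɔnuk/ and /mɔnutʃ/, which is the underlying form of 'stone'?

/mɔnuk/

'stone' shows [tʃ] ~ [k] at the end of the stem ([mɔnutʃe] vs [mɔnuko]).
If /tʃ/ were underlying and a rule turned it into [k] before the PST suffix, 'river' would also alternate; but it has [tʃ] in both [voritʃe] and [voritʃo].
So /k/ is underlying, and a rule of palatalization before a front vowel — /k/ becomes palato-alveolar [tʃ] before a front vowel — gives [tʃ].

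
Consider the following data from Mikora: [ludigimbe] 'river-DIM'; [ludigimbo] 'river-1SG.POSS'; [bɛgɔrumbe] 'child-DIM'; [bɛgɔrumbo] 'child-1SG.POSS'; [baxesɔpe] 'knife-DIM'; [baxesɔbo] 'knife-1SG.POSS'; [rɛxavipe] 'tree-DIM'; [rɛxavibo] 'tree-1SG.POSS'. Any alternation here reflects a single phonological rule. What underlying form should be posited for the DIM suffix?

The DIM morpheme has two allomorphs, [-be] and [-pe].
By contrast the 1SG.POSS suffix keeps its initial [b] throughout — that segment must be underlying.
The DIM suffix is therefore /-pe/ underlyingly, with post-nasal voicing: voiceless stops become voiced after a nasal.

/-pe/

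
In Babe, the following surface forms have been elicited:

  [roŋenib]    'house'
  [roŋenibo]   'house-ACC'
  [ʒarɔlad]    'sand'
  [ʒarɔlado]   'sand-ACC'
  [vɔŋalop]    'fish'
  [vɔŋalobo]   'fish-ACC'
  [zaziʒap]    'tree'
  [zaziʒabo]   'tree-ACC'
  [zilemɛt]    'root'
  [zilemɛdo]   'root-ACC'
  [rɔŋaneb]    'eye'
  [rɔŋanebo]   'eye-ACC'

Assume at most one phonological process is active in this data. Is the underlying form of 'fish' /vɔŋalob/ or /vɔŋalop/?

In [vɔŋalop] and [vɔŋalobo] the final segment of 'fish' alternates: [p] ~ [b].
Compare 'house', with invariant [b] in [roŋenib] and [roŋenibo]: an analysis with underlying /b/ and a rule producing [p] in isolation would wrongly predict alternation here too.
Therefore /p/ is basic and [b] is derived by intervocalic voicing (voiceless stops become voiced between vowels).

/vɔŋalop/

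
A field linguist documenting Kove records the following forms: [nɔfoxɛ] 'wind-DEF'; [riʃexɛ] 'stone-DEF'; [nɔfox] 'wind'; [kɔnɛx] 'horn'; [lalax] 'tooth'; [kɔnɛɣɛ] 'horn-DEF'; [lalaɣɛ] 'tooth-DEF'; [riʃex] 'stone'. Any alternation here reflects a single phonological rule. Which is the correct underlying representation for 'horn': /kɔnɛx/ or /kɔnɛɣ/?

The root 'horn' surfaces as [kɔnɛx] and [kɔnɛɣɛ], with a stem-final [x] ~ [ɣ] alternation.
If /x/ were underlying and a rule turned it into [ɣ] before the DEF suffix, 'stone' would also alternate; but it has [x] in both [riʃex] and [riʃexɛ].
Therefore /ɣ/ is basic and [x] is derived by word-final obstruent devoicing (voiced obstruents become voiceless word-finally).

/kɔnɛɣ/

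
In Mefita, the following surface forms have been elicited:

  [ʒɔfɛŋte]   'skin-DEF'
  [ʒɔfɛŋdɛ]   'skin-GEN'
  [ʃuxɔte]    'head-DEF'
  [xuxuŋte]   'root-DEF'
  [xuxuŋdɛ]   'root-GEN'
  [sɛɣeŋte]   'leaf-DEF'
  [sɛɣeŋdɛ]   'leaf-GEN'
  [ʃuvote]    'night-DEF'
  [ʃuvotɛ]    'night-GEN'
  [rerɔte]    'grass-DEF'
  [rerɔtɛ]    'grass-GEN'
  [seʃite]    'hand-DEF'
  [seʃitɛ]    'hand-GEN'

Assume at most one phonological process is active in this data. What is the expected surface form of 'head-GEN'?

The GEN suffix surfaces as [-dɛ] and [-tɛ], depending on the final segment of the stem.
The DEF suffix, which begins with [t], is invariant after every stem; so [t] is not altered by any rule here.
The GEN suffix is therefore /-dɛ/ underlyingly, with post-vocalic devoicing: voiced stops become voiceless after a vowel.
After 'head', which ends in a vowel, the suffix surfaces as [-tɛ], giving [ʃuxɔtɛ].

[ʃuxɔtɛ]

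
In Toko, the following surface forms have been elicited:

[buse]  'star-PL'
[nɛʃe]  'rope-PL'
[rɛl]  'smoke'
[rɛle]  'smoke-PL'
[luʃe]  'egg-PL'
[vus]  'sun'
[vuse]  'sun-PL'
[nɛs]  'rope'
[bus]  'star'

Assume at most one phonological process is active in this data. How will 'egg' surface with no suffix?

[lus]

The stem for 'rope' ends in [s] in [nɛs] but [ʃ] in [nɛʃe].
But 'sun' keeps [s] in both environments ([vus], [vuse]), so there is no rule changing /s/ to [ʃ] before the PL suffix.
The underlying segment must be /ʃ/; palato-alveolar /ʃ/ becomes [s] when no front vowel follows, yielding [s] there.
The one attested form of 'egg', [luʃe], shows underlying /luʃ/. Applying the same rule when no front vowel follows gives [lus].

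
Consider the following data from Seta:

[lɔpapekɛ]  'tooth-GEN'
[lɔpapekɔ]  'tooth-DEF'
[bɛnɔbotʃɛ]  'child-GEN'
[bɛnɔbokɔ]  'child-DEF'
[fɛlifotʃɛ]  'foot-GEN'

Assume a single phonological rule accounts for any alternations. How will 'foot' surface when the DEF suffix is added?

The root 'child' surfaces as [bɛnɔbotʃɛ] and [bɛnɔbokɔ], with a stem-final [tʃ] ~ [k] alternation.
But 'tooth' keeps [k] in both environments ([lɔpapekɛ], [lɔpapekɔ]), so there is no rule changing /k/ to [tʃ] before the GEN suffix.
So /tʃ/ is underlying, and a rule of depalatalization — palato-alveolar /tʃ/ becomes [k] when no front vowel follows — gives [k].
From [fɛlifotʃɛ] the stem 'foot' is /fɛlifotʃ/; when no front vowel follows this yields [fɛlifokɔ].

[fɛlifokɔ]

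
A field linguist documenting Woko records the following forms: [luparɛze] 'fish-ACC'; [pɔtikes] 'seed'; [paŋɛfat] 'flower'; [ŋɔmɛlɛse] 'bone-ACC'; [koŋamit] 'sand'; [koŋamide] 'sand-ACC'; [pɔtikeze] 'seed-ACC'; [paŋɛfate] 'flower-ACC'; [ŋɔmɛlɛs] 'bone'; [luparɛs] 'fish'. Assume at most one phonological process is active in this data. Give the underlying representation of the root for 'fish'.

/luparɛz/

'fish' shows [s] ~ [z] at the end of the stem ([luparɛs] vs [luparɛze]).
But 'bone' keeps [s] in both environments ([ŋɔmɛlɛs], [ŋɔmɛlɛse]), so there is no rule changing /s/ to [z] before the ACC suffix.
The alternation reflects word-final obstruent devoicing: voiced obstruents become voiceless word-finally. /z/ is underlying.
Hence 'fish' is /luparɛz/ underlyingly.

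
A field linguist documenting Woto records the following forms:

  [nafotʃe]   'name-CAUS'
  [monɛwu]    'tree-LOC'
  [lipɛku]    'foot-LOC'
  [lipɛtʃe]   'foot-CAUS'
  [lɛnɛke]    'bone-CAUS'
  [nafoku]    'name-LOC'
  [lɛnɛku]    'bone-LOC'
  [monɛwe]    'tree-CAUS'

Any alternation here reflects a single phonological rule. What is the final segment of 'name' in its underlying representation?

/tʃ/

The stem for 'name' ends in [k] in [nafoku] but [tʃ] in [nafotʃe].
If /k/ were underlying and a rule turned it into [tʃ] before the CAUS suffix, 'bone' would also alternate; but it has [k] in both [lɛnɛku] and [lɛnɛke].
So /tʃ/ is underlying, and a rule of depalatalization — palato-alveolar /tʃ/ becomes [k] when no front vowel follows — gives [k].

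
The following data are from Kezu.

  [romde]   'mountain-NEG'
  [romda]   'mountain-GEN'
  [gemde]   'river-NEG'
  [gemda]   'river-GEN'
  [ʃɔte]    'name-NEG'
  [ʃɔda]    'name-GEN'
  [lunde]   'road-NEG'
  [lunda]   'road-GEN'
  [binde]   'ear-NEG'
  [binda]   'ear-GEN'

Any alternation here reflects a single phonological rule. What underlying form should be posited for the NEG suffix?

/-te/

The NEG morpheme has two allomorphs, [-de] and [-te].
By contrast the GEN suffix keeps its initial [d] throughout — that segment must be underlying.
The NEG suffix is therefore /-te/ underlyingly, with post-nasal voicing: voiceless stops become voiced after a nasal.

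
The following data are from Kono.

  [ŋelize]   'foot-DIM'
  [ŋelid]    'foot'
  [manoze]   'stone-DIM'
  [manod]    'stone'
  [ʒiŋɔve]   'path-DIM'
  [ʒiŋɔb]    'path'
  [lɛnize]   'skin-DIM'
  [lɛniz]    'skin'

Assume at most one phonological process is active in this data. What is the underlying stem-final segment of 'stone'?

'stone' shows [z] ~ [d] at the end of the stem ([manoze] vs [manod]).
But 'skin' keeps [z] in both environments ([lɛnize], [lɛniz]), so there is no rule changing /z/ to [d] in isolation.
So /d/ is underlying, and a rule of intervocalic spirantization — voiced stops become fricatives between vowels — gives [z].

/d/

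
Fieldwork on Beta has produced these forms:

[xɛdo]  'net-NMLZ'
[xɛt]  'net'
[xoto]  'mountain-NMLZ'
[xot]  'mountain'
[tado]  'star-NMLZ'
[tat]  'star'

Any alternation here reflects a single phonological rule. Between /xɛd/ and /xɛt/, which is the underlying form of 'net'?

In [xɛdo] and [xɛt] the final segment of 'net' alternates: [d] ~ [t].
If /t/ were underlying and a rule turned it into [d] before the NMLZ suffix, 'mountain' would also alternate; but it has [t] in both [xoto] and [xot].
The alternation reflects word-final obstruent devoicing: voiced obstruents become voiceless word-finally. /d/ is underlying.

/xɛd/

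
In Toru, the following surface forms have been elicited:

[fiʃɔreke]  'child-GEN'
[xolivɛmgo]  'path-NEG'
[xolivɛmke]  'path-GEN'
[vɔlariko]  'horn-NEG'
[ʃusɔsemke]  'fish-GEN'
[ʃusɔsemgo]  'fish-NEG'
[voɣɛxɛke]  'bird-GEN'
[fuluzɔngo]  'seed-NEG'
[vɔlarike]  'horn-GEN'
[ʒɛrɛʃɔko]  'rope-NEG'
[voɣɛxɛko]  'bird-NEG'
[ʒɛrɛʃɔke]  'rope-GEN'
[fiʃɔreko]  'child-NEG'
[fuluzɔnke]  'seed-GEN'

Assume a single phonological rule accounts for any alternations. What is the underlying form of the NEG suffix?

The NEG morpheme has two allomorphs, [-go] and [-ko].
By contrast the GEN suffix keeps its initial [k] throughout — that segment must be underlying.
So the underlying form is /-go/, and voiced stops become voiceless after a vowel.

/-go/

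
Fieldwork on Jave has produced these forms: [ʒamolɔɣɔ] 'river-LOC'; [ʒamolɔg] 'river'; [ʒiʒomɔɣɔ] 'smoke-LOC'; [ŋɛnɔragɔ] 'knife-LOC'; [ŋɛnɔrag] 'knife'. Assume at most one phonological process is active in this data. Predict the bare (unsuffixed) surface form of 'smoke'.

[ʒiʒomɔg]

The root 'river' surfaces as [ʒamolɔɣɔ] and [ʒamolɔg], with a stem-final [ɣ] ~ [g] alternation.
The stem 'knife' ([ŋɛnɔragɔ], [ŋɛnɔrag]) shows [g] unchanged in both environments, so [g] cannot be basic with [ɣ] derived before the LOC suffix.
The alternation reflects word-final hardening: voiced fricatives become stops word-finally. /ɣ/ is underlying.
From [ʒiʒomɔɣɔ] the stem 'smoke' is /ʒiʒomɔɣ/; word-finally this yields [ʒiʒomɔg].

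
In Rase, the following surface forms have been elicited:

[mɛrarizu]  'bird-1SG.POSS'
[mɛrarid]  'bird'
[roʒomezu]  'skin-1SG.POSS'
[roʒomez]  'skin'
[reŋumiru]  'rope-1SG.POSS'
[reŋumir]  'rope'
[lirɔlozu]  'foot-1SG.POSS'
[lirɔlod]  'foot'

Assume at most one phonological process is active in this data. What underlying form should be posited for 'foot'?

The root 'foot' surfaces as [lirɔlozu] and [lirɔlod], with a stem-final [z] ~ [d] alternation.
If /z/ were underlying and a rule turned it into [d] in isolation, 'skin' would also alternate; but it has [z] in both [roʒomezu] and [roʒomez].
The alternation reflects intervocalic spirantization: voiced stops become fricatives between vowels. /d/ is underlying.
The underlying form of 'foot' is therefore /lirɔlod/.

/lirɔlod/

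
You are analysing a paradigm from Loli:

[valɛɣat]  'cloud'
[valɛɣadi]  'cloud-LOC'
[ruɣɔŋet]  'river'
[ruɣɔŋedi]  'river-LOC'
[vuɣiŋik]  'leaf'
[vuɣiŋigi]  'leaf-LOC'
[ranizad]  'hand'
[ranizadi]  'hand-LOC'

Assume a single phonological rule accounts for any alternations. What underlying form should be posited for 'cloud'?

/valɛɣat/

In [valɛɣat] and [valɛɣadi] the final segment of 'cloud' alternates: [t] ~ [d].
If /d/ were underlying and a rule turned it into [t] in isolation, 'hand' would also alternate; but it has [d] in both [ranizad] and [ranizadi].
The alternation reflects intervocalic voicing: voiceless stops become voiced between vowels. /t/ is underlying.
So 'cloud' = /valɛɣat/.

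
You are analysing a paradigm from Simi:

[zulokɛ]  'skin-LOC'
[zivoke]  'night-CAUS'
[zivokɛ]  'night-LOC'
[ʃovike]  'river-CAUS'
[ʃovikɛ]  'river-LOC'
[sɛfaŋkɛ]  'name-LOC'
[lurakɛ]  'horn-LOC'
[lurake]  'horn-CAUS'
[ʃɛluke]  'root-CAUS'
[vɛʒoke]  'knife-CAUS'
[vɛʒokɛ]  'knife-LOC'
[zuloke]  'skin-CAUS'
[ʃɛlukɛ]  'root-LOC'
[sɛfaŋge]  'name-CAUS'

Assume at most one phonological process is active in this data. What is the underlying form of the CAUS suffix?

/-ge/

The CAUS suffix surfaces as [-ge] and [-ke], depending on the final segment of the stem.
By contrast the LOC suffix keeps its initial [k] throughout — that segment must be underlying.
The CAUS suffix is therefore /-ge/ underlyingly, with post-vocalic devoicing: voiced stops become voiceless after a vowel.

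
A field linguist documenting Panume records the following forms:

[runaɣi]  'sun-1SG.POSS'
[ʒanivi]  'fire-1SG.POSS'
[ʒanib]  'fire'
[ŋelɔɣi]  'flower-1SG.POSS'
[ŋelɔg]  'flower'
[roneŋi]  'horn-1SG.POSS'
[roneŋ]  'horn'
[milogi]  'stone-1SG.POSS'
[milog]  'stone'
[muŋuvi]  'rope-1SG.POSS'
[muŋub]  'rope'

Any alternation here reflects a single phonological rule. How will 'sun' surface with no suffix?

The stem for 'flower' ends in [ɣ] in [ŋelɔɣi] but [g] in [ŋelɔg].
If /g/ were underlying and a rule turned it into [ɣ] before the 1SG.POSS suffix, 'stone' would also alternate; but it has [g] in both [milogi] and [milog].
So /ɣ/ is underlying, and a rule of word-final hardening — voiced fricatives become stops word-finally — gives [g].
From [runaɣi] the stem 'sun' is /runaɣ/; word-finally this yields [runag].

[runag]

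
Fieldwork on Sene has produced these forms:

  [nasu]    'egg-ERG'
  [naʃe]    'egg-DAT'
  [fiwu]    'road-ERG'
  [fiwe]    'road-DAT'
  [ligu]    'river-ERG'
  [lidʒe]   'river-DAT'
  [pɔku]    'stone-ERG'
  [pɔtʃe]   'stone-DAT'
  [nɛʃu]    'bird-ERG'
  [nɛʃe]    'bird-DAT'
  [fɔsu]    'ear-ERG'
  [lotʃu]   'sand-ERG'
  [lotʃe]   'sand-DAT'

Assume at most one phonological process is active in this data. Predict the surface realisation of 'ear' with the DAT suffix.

[fɔʃe]

In [nasu] and [naʃe] the final segment of 'egg' alternates: [s] ~ [ʃ].
Compare 'bird', with invariant [ʃ] in [nɛʃu] and [nɛʃe]: an analysis with underlying /ʃ/ and a rule producing [s] before the ERG suffix would wrongly predict alternation here too.
So /s/ is underlying, and a rule of palatalization before a front vowel — /k/, /g/ and /s/ become palato-alveolar [tʃ], [dʒ] and [ʃ] before a front vowel — gives [ʃ].
From [fɔsu] the stem 'ear' is /fɔs/; before a front vowel this yields [fɔʃe].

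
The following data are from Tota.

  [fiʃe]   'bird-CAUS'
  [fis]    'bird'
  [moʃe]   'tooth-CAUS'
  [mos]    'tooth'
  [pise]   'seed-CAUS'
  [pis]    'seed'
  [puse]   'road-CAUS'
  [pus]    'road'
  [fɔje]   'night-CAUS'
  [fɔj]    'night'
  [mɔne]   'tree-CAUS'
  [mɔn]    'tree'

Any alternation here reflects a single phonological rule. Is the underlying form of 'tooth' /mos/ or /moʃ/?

/moʃ/

The stem for 'tooth' ends in [ʃ] in [moʃe] but [s] in [mos].
If /s/ were underlying and a rule turned it into [ʃ] before the CAUS suffix, 'road' would also alternate; but it has [s] in both [puse] and [pus].
The alternation reflects depalatalization: palato-alveolar /ʃ/ becomes [s] when no front vowel follows. /ʃ/ is underlying.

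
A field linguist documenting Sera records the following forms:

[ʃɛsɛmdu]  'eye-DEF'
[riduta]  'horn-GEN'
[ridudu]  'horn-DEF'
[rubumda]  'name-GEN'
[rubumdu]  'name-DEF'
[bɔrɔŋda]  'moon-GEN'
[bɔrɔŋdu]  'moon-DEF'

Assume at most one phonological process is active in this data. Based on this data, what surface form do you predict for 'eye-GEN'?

[ʃɛsɛmda]

The GEN morpheme has two allomorphs, [-da] and [-ta].
By contrast the DEF suffix keeps its initial [d] throughout — that segment must be underlying.
So the underlying form is /-ta/, and voiceless stops become voiced after a nasal.
After 'eye', which ends in a nasal, the suffix surfaces as [-da], giving [ʃɛsɛmda].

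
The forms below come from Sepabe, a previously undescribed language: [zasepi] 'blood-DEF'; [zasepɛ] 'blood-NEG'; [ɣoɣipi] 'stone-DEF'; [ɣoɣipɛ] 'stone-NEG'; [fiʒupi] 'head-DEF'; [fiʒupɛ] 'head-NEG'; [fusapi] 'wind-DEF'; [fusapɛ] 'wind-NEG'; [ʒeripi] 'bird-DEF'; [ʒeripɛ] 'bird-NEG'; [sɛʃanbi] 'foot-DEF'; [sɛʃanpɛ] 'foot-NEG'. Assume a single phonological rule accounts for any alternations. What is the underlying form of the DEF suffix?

/-bi/

The DEF morpheme has two allomorphs, [-bi] and [-pi].
By contrast the NEG suffix keeps its initial [p] throughout — that segment must be underlying.
So the underlying form is /-bi/, and voiced stops become voiceless after a vowel.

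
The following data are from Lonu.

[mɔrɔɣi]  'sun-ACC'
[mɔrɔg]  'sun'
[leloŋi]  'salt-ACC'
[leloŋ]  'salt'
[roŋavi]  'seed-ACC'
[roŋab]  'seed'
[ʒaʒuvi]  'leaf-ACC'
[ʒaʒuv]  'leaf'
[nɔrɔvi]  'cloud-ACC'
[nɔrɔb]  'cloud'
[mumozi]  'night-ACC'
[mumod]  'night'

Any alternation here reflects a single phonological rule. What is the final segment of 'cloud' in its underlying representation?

In [nɔrɔvi] and [nɔrɔb] the final segment of 'cloud' alternates: [v] ~ [b].
The stem 'leaf' ([ʒaʒuvi], [ʒaʒuv]) shows [v] unchanged in both environments, so [v] cannot be basic with [b] derived in isolation.
The alternation reflects intervocalic spirantization: voiced stops become fricatives between vowels. /b/ is underlying.

/b/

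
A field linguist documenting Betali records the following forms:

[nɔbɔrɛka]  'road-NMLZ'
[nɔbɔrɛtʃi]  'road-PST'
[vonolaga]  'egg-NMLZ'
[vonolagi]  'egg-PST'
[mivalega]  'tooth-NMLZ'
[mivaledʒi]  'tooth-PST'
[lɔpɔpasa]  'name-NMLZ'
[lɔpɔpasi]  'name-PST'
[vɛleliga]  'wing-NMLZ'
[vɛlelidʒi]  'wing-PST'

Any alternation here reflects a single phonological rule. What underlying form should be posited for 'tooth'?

In [mivalega] and [mivaledʒi] the final segment of 'tooth' alternates: [g] ~ [dʒ].
Compare 'egg', with invariant [g] in [vonolaga] and [vonolagi]: an analysis with underlying /g/ and a rule producing [dʒ] before the PST suffix would wrongly predict alternation here too.
Therefore /dʒ/ is basic and [g] is derived by depalatalization (palato-alveolar /tʃ/ and /dʒ/ become [k] and [g] when no front vowel follows).
Hence 'tooth' is /mivaledʒ/ underlyingly.

/mivaledʒ/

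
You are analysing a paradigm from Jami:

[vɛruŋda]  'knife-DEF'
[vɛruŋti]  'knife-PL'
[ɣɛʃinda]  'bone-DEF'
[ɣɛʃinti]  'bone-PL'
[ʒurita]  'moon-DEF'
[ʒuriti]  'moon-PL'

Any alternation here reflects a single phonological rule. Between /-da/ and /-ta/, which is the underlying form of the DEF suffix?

The DEF morpheme has two allomorphs, [-da] and [-ta].
The PL suffix, which begins with [t], is invariant after every stem; so [t] is not altered by any rule here.
So the underlying form is /-da/, and voiced stops become voiceless after a vowel.

/-da/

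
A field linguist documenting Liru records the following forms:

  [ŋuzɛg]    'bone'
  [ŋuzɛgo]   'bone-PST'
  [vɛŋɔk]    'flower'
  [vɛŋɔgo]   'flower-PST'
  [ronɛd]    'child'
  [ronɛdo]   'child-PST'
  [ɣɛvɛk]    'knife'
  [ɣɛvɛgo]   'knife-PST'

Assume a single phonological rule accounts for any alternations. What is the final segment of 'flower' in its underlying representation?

The stem for 'flower' ends in [k] in [vɛŋɔk] but [g] in [vɛŋɔgo].
If /g/ were underlying and a rule turned it into [k] in isolation, 'bone' would also alternate; but it has [g] in both [ŋuzɛg] and [ŋuzɛgo].
Therefore /k/ is basic and [g] is derived by intervocalic voicing (voiceless stops become voiced between vowels).

/k/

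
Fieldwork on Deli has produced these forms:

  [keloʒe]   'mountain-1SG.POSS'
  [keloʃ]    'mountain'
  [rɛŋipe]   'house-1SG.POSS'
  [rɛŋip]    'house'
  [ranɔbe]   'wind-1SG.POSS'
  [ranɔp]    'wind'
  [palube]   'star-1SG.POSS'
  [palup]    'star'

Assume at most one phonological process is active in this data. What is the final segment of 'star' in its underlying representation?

/b/

The root 'star' surfaces as [palube] and [palup], with a stem-final [b] ~ [p] alternation.
But 'house' keeps [p] in both environments ([rɛŋipe], [rɛŋip]), so there is no rule changing /p/ to [b] before the 1SG.POSS suffix.
The alternation reflects word-final obstruent devoicing: voiced obstruents become voiceless word-finally. /b/ is underlying.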